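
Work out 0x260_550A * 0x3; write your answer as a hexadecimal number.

0x720FF1E

Multiply each base-16 digit by 3, carrying:
  A×3 = 30 → write E carry 1
  0×3+1 = 1 → write 1
  5×3 = 15 → write F
  5×3 = 15 → write F
  0×3 = 0 → write 0
  6×3 = 18 → write 2 carry 1
  2×3+1 = 7 → write 7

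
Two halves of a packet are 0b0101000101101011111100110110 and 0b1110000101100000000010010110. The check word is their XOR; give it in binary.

XOR bit by bit (1 where the bits differ):
  0101000101101011111100110110
^ 1110000101100000000010010110
= 1011000000001011111110100000

0b1011000000001011111110100000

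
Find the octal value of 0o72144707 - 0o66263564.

Subtract column by column in base 8:
  7-4 → 3
  0-6 → 2 (borrow)
  7-5-1 → 1
  4-3 → 1
  4-6 → 6 (borrow)
  1-2-1 → 6 (borrow)
  2-6-1 → 3 (borrow)
  7-6-1 → 0

0o3661123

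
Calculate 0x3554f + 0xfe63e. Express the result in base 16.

0x133b8d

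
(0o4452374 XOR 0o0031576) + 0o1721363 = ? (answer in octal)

0o6405165

First 0o4452374 XOR 0o0031576 = 0o4463602.
Add column by column in base 8, right to left:
  2+3 = 5
  0+6 = 6
  6+3 = 1 carry 1
  3+1+1 = 5
  6+2 = 0 carry 1
  4+7+1 = 4 carry 1
  4+1+1 = 6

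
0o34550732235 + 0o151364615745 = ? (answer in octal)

0o206135550202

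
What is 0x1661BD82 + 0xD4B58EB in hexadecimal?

0x23AD166D

Add column by column in base 16, right to left:
  2+B = D
  8+E = 6 carry 1
  D+8+1 = 6 carry 1
  B+5+1 = 1 carry 1
  1+B+1 = D
  6+4 = A
  6+D = 3 carry 1
  1+0+1 = 2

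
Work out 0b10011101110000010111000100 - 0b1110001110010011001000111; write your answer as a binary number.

Subtract column by column in base 2:
  0-1 → 1 (borrow)
  0-1-1 → 0 (borrow)
  1-1-1 → 1 (borrow)
  0-0-1 → 1 (borrow)
  0-0-1 → 1 (borrow)
  0-0-1 → 1 (borrow)
  1-1-1 → 1 (borrow)
  1-0-1 → 0
  1-0 → 1
  0-1 → 1 (borrow)
  1-1-1 → 1 (borrow)
  0-0-1 → 1 (borrow)
  0-0-1 → 1 (borrow)
  0-1-1 → 0 (borrow)
  0-0-1 → 1 (borrow)
  0-0-1 → 1 (borrow)
  1-1-1 → 1 (borrow)
  1-1-1 → 1 (borrow)
  1-1-1 → 1 (borrow)
  0-0-1 → 1 (borrow)
  1-0-1 → 0
  1-0 → 1
  1-1 → 0
  0-1 → 1 (borrow)
  0-1-1 → 0 (borrow)
  1-0-1 → 0

0b101011111101111101111101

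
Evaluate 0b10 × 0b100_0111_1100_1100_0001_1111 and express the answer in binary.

0b100011111001100000111110

Multiply each base-2 digit by 2, carrying:
  1×2 = 2 → write 0 carry 1
  1×2+1 = 3 → write 1 carry 1
  1×2+1 = 3 → write 1 carry 1
  1×2+1 = 3 → write 1 carry 1
  1×2+1 = 3 → write 1 carry 1
  0×2+1 = 1 → write 1
  0×2 = 0 → write 0
  0×2 = 0 → write 0
  0×2 = 0 → write 0
  0×2 = 0 → write 0
  1×2 = 2 → write 0 carry 1
  1×2+1 = 3 → write 1 carry 1
  0×2+1 = 1 → write 1
  0×2 = 0 → write 0
  1×2 = 2 → write 0 carry 1
  1×2+1 = 3 → write 1 carry 1
  1×2+1 = 3 → write 1 carry 1
  1×2+1 = 3 → write 1 carry 1
  1×2+1 = 3 → write 1 carry 1
  0×2+1 = 1 → write 1
  0×2 = 0 → write 0
  0×2 = 0 → write 0
  1×2 = 2 → write 0 carry 1
  remaining carry: 1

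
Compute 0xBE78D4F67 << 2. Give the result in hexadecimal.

2 bits is not a whole number of base-16 digits; in binary: 101111100111100011010100111101100111 << 2 = 10111110011110001101010011110110011100.

0x2F9E353D9C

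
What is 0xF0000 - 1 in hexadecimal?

The trailing 4 digits are 0, so subtracting 1 borrows through: they become F and the next digit up decrements.

0xEFFFF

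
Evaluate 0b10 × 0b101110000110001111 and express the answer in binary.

0b1011100001100011110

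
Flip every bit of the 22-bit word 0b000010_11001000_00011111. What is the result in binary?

0b1111010011011111100000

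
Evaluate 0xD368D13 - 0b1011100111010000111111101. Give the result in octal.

0xD368D13 = 0o1515506423 in octal.
0b1011100111010000111111101 = 0o134720775 in octal.
Subtract column by column in base 8:
  3-5 → 6 (borrow)
  2-7-1 → 2 (borrow)
  4-7-1 → 4 (borrow)
  6-0-1 → 5
  0-2 → 6 (borrow)
  5-7-1 → 5 (borrow)
  5-4-1 → 0
  1-3 → 6 (borrow)
  5-1-1 → 3
  1-0 → 1

0o1360565426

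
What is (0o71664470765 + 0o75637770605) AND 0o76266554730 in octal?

Add column by column in base 8, right to left:
  5+5 = 2 carry 1
  6+0+1 = 7
  7+6 = 5 carry 1
  0+0+1 = 1
  7+7 = 6 carry 1
  4+7+1 = 4 carry 1
  4+7+1 = 4 carry 1
  6+3+1 = 2 carry 1
  6+6+1 = 5 carry 1
  1+5+1 = 7
  7+7 = 6 carry 1
  final carry 1
Sum = 0o167524461572; now AND with 0o76266554730:
  1&0=0, 6&7=6, 7&6=6, 5&2=0, 2&6=2, 4&6=4, 4&5=4, 6&5=4, 1&4=0, 5&7=5, 7&3=3, 2&0=0

0o66024440530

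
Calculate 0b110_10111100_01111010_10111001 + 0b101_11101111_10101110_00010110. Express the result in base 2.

Add column by column in base 2, right to left:
  1+0 = 1
  0+1 = 1
  0+1 = 1
  1+0 = 1
  1+1 = 0 carry 1
  1+0+1 = 0 carry 1
  0+0+1 = 1
  1+0 = 1
  0+0 = 0
  1+1 = 0 carry 1
  0+1+1 = 0 carry 1
  1+1+1 = 1 carry 1
  1+0+1 = 0 carry 1
  1+1+1 = 1 carry 1
  1+0+1 = 0 carry 1
  0+1+1 = 0 carry 1
  0+1+1 = 0 carry 1
  0+1+1 = 0 carry 1
  1+1+1 = 1 carry 1
  1+1+1 = 1 carry 1
  1+0+1 = 0 carry 1
  1+1+1 = 1 carry 1
  0+1+1 = 0 carry 1
  1+1+1 = 1 carry 1
  0+1+1 = 0 carry 1
  1+0+1 = 0 carry 1
  1+1+1 = 1 carry 1
  final carry 1

0b1100101011000010100011001111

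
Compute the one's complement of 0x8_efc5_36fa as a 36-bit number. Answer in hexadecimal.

0x7103ac905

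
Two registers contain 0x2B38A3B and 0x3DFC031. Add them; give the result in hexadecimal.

0x6934A6C

Add column by column in base 16, right to left:
  B+1 = C
  3+3 = 6
  A+0 = A
  8+C = 4 carry 1
  3+F+1 = 3 carry 1
  B+D+1 = 9 carry 1
  2+3+1 = 6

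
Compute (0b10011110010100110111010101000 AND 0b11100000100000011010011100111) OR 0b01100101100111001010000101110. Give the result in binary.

0b11100101100111011010010101110

0b10011110010100110111010101000 AND 0b11100000100000011010011100111 = 0b10000000000000010010010100000.
Then OR with 0b01100101100111001010000101110.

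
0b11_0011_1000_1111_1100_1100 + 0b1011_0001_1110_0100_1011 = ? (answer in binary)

Add column by column in base 2, right to left:
  0+1 = 1
  0+1 = 1
  1+0 = 1
  1+1 = 0 carry 1
  0+0+1 = 1
  0+0 = 0
  1+1 = 0 carry 1
  1+0+1 = 0 carry 1
  1+0+1 = 0 carry 1
  1+1+1 = 1 carry 1
  1+1+1 = 1 carry 1
  1+1+1 = 1 carry 1
  0+1+1 = 0 carry 1
  0+0+1 = 1
  0+0 = 0
  1+0 = 1
  1+1 = 0 carry 1
  1+1+1 = 1 carry 1
  0+0+1 = 1
  0+1 = 1
  1+0 = 1
  1+0 = 1

0b1111101010111000010111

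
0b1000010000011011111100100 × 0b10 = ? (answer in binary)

Multiply each base-2 digit by 2, carrying:
  0×2 = 0 → write 0
  0×2 = 0 → write 0
  1×2 = 2 → write 0 carry 1
  0×2+1 = 1 → write 1
  0×2 = 0 → write 0
  1×2 = 2 → write 0 carry 1
  1×2+1 = 3 → write 1 carry 1
  1×2+1 = 3 → write 1 carry 1
  1×2+1 = 3 → write 1 carry 1
  1×2+1 = 3 → write 1 carry 1
  1×2+1 = 3 → write 1 carry 1
  0×2+1 = 1 → write 1
  1×2 = 2 → write 0 carry 1
  1×2+1 = 3 → write 1 carry 1
  0×2+1 = 1 → write 1
  0×2 = 0 → write 0
  0×2 = 0 → write 0
  0×2 = 0 → write 0
  0×2 = 0 → write 0
  1×2 = 2 → write 0 carry 1
  0×2+1 = 1 → write 1
  0×2 = 0 → write 0
  0×2 = 0 → write 0
  0×2 = 0 → write 0
  1×2 = 2 → write 0 carry 1
  remaining carry: 1

0b10000100000110111111001000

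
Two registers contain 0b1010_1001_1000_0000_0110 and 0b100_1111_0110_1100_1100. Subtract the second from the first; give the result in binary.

0b1011010000100111010

Subtract column by column in base 2:
  0-0 → 0
  1-0 → 1
  1-1 → 0
  0-1 → 1 (borrow)
  0-0-1 → 1 (borrow)
  0-0-1 → 1 (borrow)
  0-1-1 → 0 (borrow)
  0-1-1 → 0 (borrow)
  0-0-1 → 1 (borrow)
  0-1-1 → 0 (borrow)
  0-1-1 → 0 (borrow)
  1-0-1 → 0
  1-1 → 0
  0-1 → 1 (borrow)
  0-1-1 → 0 (borrow)
  1-1-1 → 1 (borrow)
  0-0-1 → 1 (borrow)
  1-0-1 → 0
  0-1 → 1 (borrow)
  1-0-1 → 0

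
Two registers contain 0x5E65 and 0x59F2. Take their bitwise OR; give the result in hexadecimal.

0x5FF7

OR each hex digit independently (no carries):
  5|5=5, E|9=F, 6|F=F, 5|2=7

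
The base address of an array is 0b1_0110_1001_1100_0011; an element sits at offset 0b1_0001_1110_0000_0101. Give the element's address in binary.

0b101000011111001000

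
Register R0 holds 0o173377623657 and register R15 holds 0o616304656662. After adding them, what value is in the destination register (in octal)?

Add column by column in base 8, right to left:
  7+2 = 1 carry 1
  5+6+1 = 4 carry 1
  6+6+1 = 5 carry 1
  3+6+1 = 2 carry 1
  2+5+1 = 0 carry 1
  6+6+1 = 5 carry 1
  7+4+1 = 4 carry 1
  7+0+1 = 0 carry 1
  3+3+1 = 7
  3+6 = 1 carry 1
  7+1+1 = 1 carry 1
  1+6+1 = 0 carry 1
  final carry 1

0o1011704502541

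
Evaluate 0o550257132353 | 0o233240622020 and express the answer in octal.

OR each oct digit independently (no carries):
  5|2=7, 5|3=7, 0|3=3, 2|2=2, 5|4=5, 7|0=7, 1|6=7, 3|2=3, 2|2=2, 3|0=3, 5|2=7, 3|0=3

0o773257732373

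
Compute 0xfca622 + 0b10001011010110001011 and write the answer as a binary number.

0xfca622 = 0b111111001010011000100010 in binary.
Add column by column in base 2, right to left:
  0+1 = 1
  1+1 = 0 carry 1
  0+0+1 = 1
  0+1 = 1
  0+0 = 0
  1+0 = 1
  0+0 = 0
  0+1 = 1
  0+1 = 1
  1+0 = 1
  1+1 = 0 carry 1
  0+0+1 = 1
  0+1 = 1
  1+1 = 0 carry 1
  0+0+1 = 1
  1+1 = 0 carry 1
  0+0+1 = 1
  0+0 = 0
  1+0 = 1
  1+1 = 0 carry 1
  1+0+1 = 0 carry 1
  1+0+1 = 0 carry 1
  1+0+1 = 0 carry 1
  1+0+1 = 0 carry 1
  final carry 1

0b1000001010101101110101101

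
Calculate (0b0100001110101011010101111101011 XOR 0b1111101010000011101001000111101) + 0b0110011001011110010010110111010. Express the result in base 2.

First 0b0100001110101011010101111101011 XOR 0b1111101010000011101001000111101 = 0b1011100100101000111100111010110.
Add column by column in base 2, right to left:
  0+0 = 0
  1+1 = 0 carry 1
  1+0+1 = 0 carry 1
  0+1+1 = 0 carry 1
  1+1+1 = 1 carry 1
  0+1+1 = 0 carry 1
  1+0+1 = 0 carry 1
  1+1+1 = 1 carry 1
  1+1+1 = 1 carry 1
  0+0+1 = 1
  0+1 = 1
  1+0 = 1
  1+0 = 1
  1+1 = 0 carry 1
  1+0+1 = 0 carry 1
  0+0+1 = 1
  0+1 = 1
  0+1 = 1
  1+1 = 0 carry 1
  0+1+1 = 0 carry 1
  1+0+1 = 0 carry 1
  0+1+1 = 0 carry 1
  0+0+1 = 1
  1+0 = 1
  0+1 = 1
  0+1 = 1
  1+0 = 1
  1+0 = 1
  1+1 = 0 carry 1
  0+1+1 = 0 carry 1
  1+0+1 = 0 carry 1
  final carry 1

0b10001111110000111001111110010000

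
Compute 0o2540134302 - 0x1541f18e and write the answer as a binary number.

0o2540134302 = 0b10101100000001011100011000010 in binary.
0x1541f18e = 0b10101010000011111000110001110 in binary.
Subtract column by column in base 2:
  0-0 → 0
  1-1 → 0
  0-1 → 1 (borrow)
  0-1-1 → 0 (borrow)
  0-0-1 → 1 (borrow)
  0-0-1 → 1 (borrow)
  1-0-1 → 0
  1-1 → 0
  0-1 → 1 (borrow)
  0-0-1 → 1 (borrow)
  0-0-1 → 1 (borrow)
  1-0-1 → 0
  1-1 → 0
  1-1 → 0
  0-1 → 1 (borrow)
  1-1-1 → 1 (borrow)
  0-1-1 → 0 (borrow)
  0-0-1 → 1 (borrow)
  0-0-1 → 1 (borrow)
  0-0-1 → 1 (borrow)
  0-0-1 → 1 (borrow)
  0-0-1 → 1 (borrow)
  0-1-1 → 0 (borrow)
  1-0-1 → 0
  1-1 → 0
  0-0 → 0
  1-1 → 0
  0-0 → 0
  1-1 → 0

0b1111101100011100110100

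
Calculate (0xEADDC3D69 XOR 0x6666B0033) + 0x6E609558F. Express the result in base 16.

First 0xEADDC3D69 XOR 0x6666B0033 = 0x8CBB73D5A.
Add column by column in base 16, right to left:
  A+F = 9 carry 1
  5+8+1 = E
  D+5 = 2 carry 1
  3+5+1 = 9
  7+9 = 0 carry 1
  B+0+1 = C
  B+6 = 1 carry 1
  C+E+1 = B carry 1
  8+6+1 = F

0xFB1C092E9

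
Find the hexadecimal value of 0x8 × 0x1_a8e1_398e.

Multiply each base-16 digit by 8, carrying:
  e×8 = 112 → write 0 carry 7
  8×8+7 = 71 → write 7 carry 4
  9×8+4 = 76 → write c carry 4
  3×8+4 = 28 → write c carry 1
  1×8+1 = 9 → write 9
  e×8 = 112 → write 0 carry 7
  8×8+7 = 71 → write 7 carry 4
  a×8+4 = 84 → write 4 carry 5
  1×8+5 = 13 → write d

0xd4709cc70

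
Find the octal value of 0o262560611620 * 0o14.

Multiply each base-8 digit by 12, carrying:
  0×12 = 0 → write 0
  2×12 = 24 → write 0 carry 3
  6×12+3 = 75 → write 3 carry 9
  1×12+9 = 21 → write 5 carry 2
  1×12+2 = 14 → write 6 carry 1
  6×12+1 = 73 → write 1 carry 9
  0×12+9 = 9 → write 1 carry 1
  6×12+1 = 73 → write 1 carry 9
  5×12+9 = 69 → write 5 carry 8
  2×12+8 = 32 → write 0 carry 4
  6×12+4 = 76 → write 4 carry 9
  2×12+9 = 33 → write 1 carry 4
  remaining carry: 4

0o4140511165300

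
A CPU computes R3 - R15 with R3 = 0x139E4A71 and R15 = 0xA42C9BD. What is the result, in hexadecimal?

0x95B80B4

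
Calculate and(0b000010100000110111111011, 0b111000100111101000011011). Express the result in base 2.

0b000000100000100000011011

AND bit by bit (1 only where both bits are 1):
  000010100000110111111011
& 111000100111101000011011
= 000000100000100000011011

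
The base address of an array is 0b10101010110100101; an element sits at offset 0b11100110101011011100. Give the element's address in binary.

0b11111100000010000001

Add column by column in base 2, right to left:
  1+0 = 1
  0+0 = 0
  1+1 = 0 carry 1
  0+1+1 = 0 carry 1
  0+1+1 = 0 carry 1
  1+0+1 = 0 carry 1
  0+1+1 = 0 carry 1
  1+1+1 = 1 carry 1
  1+0+1 = 0 carry 1
  0+1+1 = 0 carry 1
  1+0+1 = 0 carry 1
  0+1+1 = 0 carry 1
  1+0+1 = 0 carry 1
  0+1+1 = 0 carry 1
  1+1+1 = 1 carry 1
  0+0+1 = 1
  1+0 = 1
  0+1 = 1
  0+1 = 1
  0+1 = 1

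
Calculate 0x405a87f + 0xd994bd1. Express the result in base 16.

Add column by column in base 16, right to left:
  f+1 = 0 carry 1
  7+d+1 = 5 carry 1
  8+b+1 = 4 carry 1
  a+4+1 = f
  5+9 = e
  0+9 = 9
  4+d = 1 carry 1
  final carry 1

0x119ef450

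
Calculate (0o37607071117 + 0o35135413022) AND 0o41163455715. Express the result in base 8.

0o40140404101

Add column by column in base 8, right to left:
  7+2 = 1 carry 1
  1+2+1 = 4
  1+0 = 1
  1+3 = 4
  7+1 = 0 carry 1
  0+4+1 = 5
  7+5 = 4 carry 1
  0+3+1 = 4
  6+1 = 7
  7+5 = 4 carry 1
  3+3+1 = 7
Sum = 0o74744504141; now AND with 0o41163455715:
  7&4=4, 4&1=0, 7&1=1, 4&6=4, 4&3=0, 5&4=4, 0&5=0, 4&5=4, 1&7=1, 4&1=0, 1&5=1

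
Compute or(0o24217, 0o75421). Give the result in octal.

0o75637

OR each oct digit independently (no carries):
  2|7=7, 4|5=5, 2|4=6, 1|2=3, 7|1=7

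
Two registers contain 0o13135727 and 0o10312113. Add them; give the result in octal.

Add column by column in base 8, right to left:
  7+3 = 2 carry 1
  2+1+1 = 4
  7+1 = 0 carry 1
  5+2+1 = 0 carry 1
  3+1+1 = 5
  1+3 = 4
  3+0 = 3
  1+1 = 2

0o23450042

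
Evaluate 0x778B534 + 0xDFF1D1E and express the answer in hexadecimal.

Add column by column in base 16, right to left:
  4+E = 2 carry 1
  3+1+1 = 5
  5+D = 2 carry 1
  B+1+1 = D
  8+F = 7 carry 1
  7+F+1 = 7 carry 1
  7+D+1 = 5 carry 1
  final carry 1

0x1577D252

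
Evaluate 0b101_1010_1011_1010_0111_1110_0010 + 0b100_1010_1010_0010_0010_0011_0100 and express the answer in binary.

Add column by column in base 2, right to left:
  0+0 = 0
  1+0 = 1
  0+1 = 1
  0+0 = 0
  0+1 = 1
  1+1 = 0 carry 1
  1+0+1 = 0 carry 1
  1+0+1 = 0 carry 1
  1+0+1 = 0 carry 1
  1+1+1 = 1 carry 1
  1+0+1 = 0 carry 1
  0+0+1 = 1
  0+0 = 0
  1+1 = 0 carry 1
  0+0+1 = 1
  1+0 = 1
  1+0 = 1
  1+1 = 0 carry 1
  0+0+1 = 1
  1+1 = 0 carry 1
  0+0+1 = 1
  1+1 = 0 carry 1
  0+0+1 = 1
  1+1 = 0 carry 1
  1+0+1 = 0 carry 1
  0+0+1 = 1
  1+1 = 0 carry 1
  final carry 1

0b1010010101011100101000010110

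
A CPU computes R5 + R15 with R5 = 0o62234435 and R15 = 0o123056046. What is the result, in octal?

Add column by column in base 8, right to left:
  5+6 = 3 carry 1
  3+4+1 = 0 carry 1
  4+0+1 = 5
  4+6 = 2 carry 1
  3+5+1 = 1 carry 1
  2+0+1 = 3
  2+3 = 5
  6+2 = 0 carry 1
  0+1+1 = 2

0o205312503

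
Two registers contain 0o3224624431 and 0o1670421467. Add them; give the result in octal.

0o5115246120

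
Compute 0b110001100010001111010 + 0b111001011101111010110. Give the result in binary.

Add column by column in base 2, right to left:
  0+0 = 0
  1+1 = 0 carry 1
  0+1+1 = 0 carry 1
  1+0+1 = 0 carry 1
  1+1+1 = 1 carry 1
  1+0+1 = 0 carry 1
  1+1+1 = 1 carry 1
  0+1+1 = 0 carry 1
  0+1+1 = 0 carry 1
  0+1+1 = 0 carry 1
  1+0+1 = 0 carry 1
  0+1+1 = 0 carry 1
  0+1+1 = 0 carry 1
  0+1+1 = 0 carry 1
  1+0+1 = 0 carry 1
  1+1+1 = 1 carry 1
  0+0+1 = 1
  0+0 = 0
  0+1 = 1
  1+1 = 0 carry 1
  1+1+1 = 1 carry 1
  final carry 1

0b1101011000000001010000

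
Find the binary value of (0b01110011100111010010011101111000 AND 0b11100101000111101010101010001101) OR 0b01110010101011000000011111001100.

0b01110011100111010010011101111000 AND 0b11100101000111101010101010001101 = 0b01100001000111000010001000001000.
Then OR with 0b01110010101011000000011111001100.

0b1110011101111000010011111001100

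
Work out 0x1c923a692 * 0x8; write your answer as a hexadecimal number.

0xe491d3490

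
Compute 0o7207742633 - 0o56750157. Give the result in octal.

Subtract column by column in base 8:
  3-7 → 4 (borrow)
  3-5-1 → 5 (borrow)
  6-1-1 → 4
  2-0 → 2
  4-5 → 7 (borrow)
  7-7-1 → 7 (borrow)
  7-6-1 → 0
  0-5 → 3 (borrow)
  2-0-1 → 1
  7-0 → 7

0o7130772454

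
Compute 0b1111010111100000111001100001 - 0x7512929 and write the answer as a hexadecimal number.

0x80ce538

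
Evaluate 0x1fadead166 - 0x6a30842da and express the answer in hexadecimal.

Subtract column by column in base 16:
  6-a → c (borrow)
  6-d-1 → 8 (borrow)
  1-2-1 → e (borrow)
  d-4-1 → 8
  a-8 → 2
  e-0 → e
  d-3 → a
  a-a → 0
  f-6 → 9
  1-0 → 1

0x190ae28e8c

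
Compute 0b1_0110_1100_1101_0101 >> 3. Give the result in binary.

0b10110110011010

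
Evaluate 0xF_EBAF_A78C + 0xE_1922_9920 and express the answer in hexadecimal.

0x1E04D240AC

Add column by column in base 16, right to left:
  C+0 = C
  8+2 = A
  7+9 = 0 carry 1
  A+9+1 = 4 carry 1
  F+2+1 = 2 carry 1
  A+2+1 = D
  B+9 = 4 carry 1
  E+1+1 = 0 carry 1
  F+E+1 = E carry 1
  final carry 1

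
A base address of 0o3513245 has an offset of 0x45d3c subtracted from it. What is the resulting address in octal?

0o2434551

0x45d3c = 0o1056474 in octal.
Subtract column by column in base 8:
  5-4 → 1
  4-7 → 5 (borrow)
  2-4-1 → 5 (borrow)
  3-6-1 → 4 (borrow)
  1-5-1 → 3 (borrow)
  5-0-1 → 4
  3-1 → 2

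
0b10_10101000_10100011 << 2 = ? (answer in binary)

Left shift by 2: append 2 zero bits.

0b10101010001010001100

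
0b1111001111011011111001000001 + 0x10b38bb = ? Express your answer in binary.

0x10b38bb = 0b1000010110011100010111011 in binary.
Add column by column in base 2, right to left:
  1+1 = 0 carry 1
  0+1+1 = 0 carry 1
  0+0+1 = 1
  0+1 = 1
  0+1 = 1
  0+1 = 1
  1+0 = 1
  0+1 = 1
  0+0 = 0
  1+0 = 1
  1+0 = 1
  1+1 = 0 carry 1
  1+1+1 = 1 carry 1
  1+1+1 = 1 carry 1
  0+0+1 = 1
  1+0 = 1
  1+1 = 0 carry 1
  0+1+1 = 0 carry 1
  1+0+1 = 0 carry 1
  1+1+1 = 1 carry 1
  1+0+1 = 0 carry 1
  1+0+1 = 0 carry 1
  0+0+1 = 1
  0+0 = 0
  1+1 = 0 carry 1
  1+0+1 = 0 carry 1
  1+0+1 = 0 carry 1
  1+0+1 = 0 carry 1
  final carry 1

0b10000010010001111011011111100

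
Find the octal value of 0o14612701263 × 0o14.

Multiply each base-8 digit by 12, carrying:
  3×12 = 36 → write 4 carry 4
  6×12+4 = 76 → write 4 carry 9
  2×12+9 = 33 → write 1 carry 4
  1×12+4 = 16 → write 0 carry 2
  0×12+2 = 2 → write 2
  7×12 = 84 → write 4 carry 10
  2×12+10 = 34 → write 2 carry 4
  1×12+4 = 16 → write 0 carry 2
  6×12+2 = 74 → write 2 carry 9
  4×12+9 = 57 → write 1 carry 7
  1×12+7 = 19 → write 3 carry 2
  remaining carry: 2

0o231202420144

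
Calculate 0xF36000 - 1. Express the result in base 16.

0xF35FFF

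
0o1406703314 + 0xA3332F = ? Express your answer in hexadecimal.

0xCBEB9FB

0o1406703314 = 0xC1B86CC in hexadecimal.
Add column by column in base 16, right to left:
  C+F = B carry 1
  C+2+1 = F
  6+3 = 9
  8+3 = B
  B+3 = E
  1+A = B
  C+0 = C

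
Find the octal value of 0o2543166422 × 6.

0o20123307154

Multiply each base-8 digit by 6, carrying:
  2×6 = 12 → write 4 carry 1
  2×6+1 = 13 → write 5 carry 1
  4×6+1 = 25 → write 1 carry 3
  6×6+3 = 39 → write 7 carry 4
  6×6+4 = 40 → write 0 carry 5
  1×6+5 = 11 → write 3 carry 1
  3×6+1 = 19 → write 3 carry 2
  4×6+2 = 26 → write 2 carry 3
  5×6+3 = 33 → write 1 carry 4
  2×6+4 = 16 → write 0 carry 2
  remaining carry: 2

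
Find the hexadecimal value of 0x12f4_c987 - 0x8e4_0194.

0xa10c7f3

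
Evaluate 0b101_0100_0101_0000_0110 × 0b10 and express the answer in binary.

Multiply each base-2 digit by 2, carrying:
  0×2 = 0 → write 0
  1×2 = 2 → write 0 carry 1
  1×2+1 = 3 → write 1 carry 1
  0×2+1 = 1 → write 1
  0×2 = 0 → write 0
  0×2 = 0 → write 0
  0×2 = 0 → write 0
  0×2 = 0 → write 0
  1×2 = 2 → write 0 carry 1
  0×2+1 = 1 → write 1
  1×2 = 2 → write 0 carry 1
  0×2+1 = 1 → write 1
  0×2 = 0 → write 0
  0×2 = 0 → write 0
  1×2 = 2 → write 0 carry 1
  0×2+1 = 1 → write 1
  1×2 = 2 → write 0 carry 1
  0×2+1 = 1 → write 1
  1×2 = 2 → write 0 carry 1
  remaining carry: 1

0b10101000101000001100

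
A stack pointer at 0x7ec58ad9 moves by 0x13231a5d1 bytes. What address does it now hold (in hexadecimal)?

Add column by column in base 16, right to left:
  9+1 = a
  d+d = a carry 1
  a+5+1 = 0 carry 1
  8+a+1 = 3 carry 1
  5+1+1 = 7
  c+3 = f
  e+2 = 0 carry 1
  7+3+1 = b
  0+1 = 1

0x1b0f730aa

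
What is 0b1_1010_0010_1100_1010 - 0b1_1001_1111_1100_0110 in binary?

Subtract column by column in base 2:
  0-0 → 0
  1-1 → 0
  0-1 → 1 (borrow)
  1-0-1 → 0
  0-0 → 0
  0-0 → 0
  1-1 → 0
  1-1 → 0
  0-1 → 1 (borrow)
  1-1-1 → 1 (borrow)
  0-1-1 → 0 (borrow)
  0-1-1 → 0 (borrow)
  0-1-1 → 0 (borrow)
  1-0-1 → 0
  0-0 → 0
  1-1 → 0
  1-1 → 0

0b1100000100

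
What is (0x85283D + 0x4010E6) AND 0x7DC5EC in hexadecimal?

Add column by column in base 16, right to left:
  D+6 = 3 carry 1
  3+E+1 = 2 carry 1
  8+0+1 = 9
  2+1 = 3
  5+0 = 5
  8+4 = C
Sum = 0xC53923; now AND with 0x7DC5EC:
  C&7=4, 5&D=5, 3&C=0, 9&5=1, 2&E=2, 3&C=0

0x450120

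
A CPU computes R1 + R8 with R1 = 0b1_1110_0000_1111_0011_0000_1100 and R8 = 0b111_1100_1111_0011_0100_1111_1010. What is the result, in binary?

0b1001101100000010100000000110

Add column by column in base 2, right to left:
  0+0 = 0
  0+1 = 1
  1+0 = 1
  1+1 = 0 carry 1
  0+1+1 = 0 carry 1
  0+1+1 = 0 carry 1
  0+1+1 = 0 carry 1
  0+1+1 = 0 carry 1
  1+0+1 = 0 carry 1
  1+0+1 = 0 carry 1
  0+1+1 = 0 carry 1
  0+0+1 = 1
  1+1 = 0 carry 1
  1+1+1 = 1 carry 1
  1+0+1 = 0 carry 1
  1+0+1 = 0 carry 1
  0+1+1 = 0 carry 1
  0+1+1 = 0 carry 1
  0+1+1 = 0 carry 1
  0+1+1 = 0 carry 1
  0+0+1 = 1
  1+0 = 1
  1+1 = 0 carry 1
  1+1+1 = 1 carry 1
  1+1+1 = 1 carry 1
  0+1+1 = 0 carry 1
  0+1+1 = 0 carry 1
  final carry 1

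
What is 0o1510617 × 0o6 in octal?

Multiply each base-8 digit by 6, carrying:
  7×6 = 42 → write 2 carry 5
  1×6+5 = 11 → write 3 carry 1
  6×6+1 = 37 → write 5 carry 4
  0×6+4 = 4 → write 4
  1×6 = 6 → write 6
  5×6 = 30 → write 6 carry 3
  1×6+3 = 9 → write 1 carry 1
  remaining carry: 1

0o11664532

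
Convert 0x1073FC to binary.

Expand each hex digit to 4 bits: 1=0001 0=0000 7=0111 3=0011 F=1111 C=1100.

0b100000111001111111100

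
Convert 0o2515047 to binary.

0b10101001101000100111

Each octal digit is 3 bits: 2=010 5=101 1=001 5=101 0=000 4=100 7=111.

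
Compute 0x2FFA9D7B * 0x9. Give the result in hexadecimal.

Multiply each base-16 digit by 9, carrying:
  B×9 = 99 → write 3 carry 6
  7×9+6 = 69 → write 5 carry 4
  D×9+4 = 121 → write 9 carry 7
  9×9+7 = 88 → write 8 carry 5
  A×9+5 = 95 → write F carry 5
  F×9+5 = 140 → write C carry 8
  F×9+8 = 143 → write F carry 8
  2×9+8 = 26 → write A carry 1
  remaining carry: 1

0x1AFCF8953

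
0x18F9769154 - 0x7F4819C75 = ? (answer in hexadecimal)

0x1104F4F4DF

Subtract column by column in base 16:
  4-5 → F (borrow)
  5-7-1 → D (borrow)
  1-C-1 → 4 (borrow)
  9-9-1 → F (borrow)
  6-1-1 → 4
  7-8 → F (borrow)
  9-4-1 → 4
  F-F → 0
  8-7 → 1
  1-0 → 1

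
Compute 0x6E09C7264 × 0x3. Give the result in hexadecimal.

0x14A1D5572C

Multiply each base-16 digit by 3, carrying:
  4×3 = 12 → write C
  6×3 = 18 → write 2 carry 1
  2×3+1 = 7 → write 7
  7×3 = 21 → write 5 carry 1
  C×3+1 = 37 → write 5 carry 2
  9×3+2 = 29 → write D carry 1
  0×3+1 = 1 → write 1
  E×3 = 42 → write A carry 2
  6×3+2 = 20 → write 4 carry 1
  remaining carry: 1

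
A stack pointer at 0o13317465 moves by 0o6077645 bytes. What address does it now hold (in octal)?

0o21417332

Add column by column in base 8, right to left:
  5+5 = 2 carry 1
  6+4+1 = 3 carry 1
  4+6+1 = 3 carry 1
  7+7+1 = 7 carry 1
  1+7+1 = 1 carry 1
  3+0+1 = 4
  3+6 = 1 carry 1
  1+0+1 = 2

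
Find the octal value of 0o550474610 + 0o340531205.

0o1111226015

Add column by column in base 8, right to left:
  0+5 = 5
  1+0 = 1
  6+2 = 0 carry 1
  4+1+1 = 6
  7+3 = 2 carry 1
  4+5+1 = 2 carry 1
  0+0+1 = 1
  5+4 = 1 carry 1
  5+3+1 = 1 carry 1
  final carry 1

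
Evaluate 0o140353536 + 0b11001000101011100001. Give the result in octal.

0o143461077

0b11001000101011100001 = 0o3105341 in octal.
Add column by column in base 8, right to left:
  6+1 = 7
  3+4 = 7
  5+3 = 0 carry 1
  3+5+1 = 1 carry 1
  5+0+1 = 6
  3+1 = 4
  0+3 = 3
  4+0 = 4
  1+0 = 1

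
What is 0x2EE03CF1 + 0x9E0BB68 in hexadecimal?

0x38C0F859

Add column by column in base 16, right to left:
  1+8 = 9
  F+6 = 5 carry 1
  C+B+1 = 8 carry 1
  3+B+1 = F
  0+0 = 0
  E+E = C carry 1
  E+9+1 = 8 carry 1
  2+0+1 = 3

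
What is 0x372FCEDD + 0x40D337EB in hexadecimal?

0x780306C8

Add column by column in base 16, right to left:
  D+B = 8 carry 1
  D+E+1 = C carry 1
  E+7+1 = 6 carry 1
  C+3+1 = 0 carry 1
  F+3+1 = 3 carry 1
  2+D+1 = 0 carry 1
  7+0+1 = 8
  3+4 = 7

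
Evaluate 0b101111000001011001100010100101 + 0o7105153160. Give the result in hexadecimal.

0x681A6F15

0b101111000001011001100010100101 = 0x2F0598A5 in hexadecimal.
0o7105153160 = 0x3914D670 in hexadecimal.
Add column by column in base 16, right to left:
  5+0 = 5
  A+7 = 1 carry 1
  8+6+1 = F
  9+D = 6 carry 1
  5+4+1 = A
  0+1 = 1
  F+9 = 8 carry 1
  2+3+1 = 6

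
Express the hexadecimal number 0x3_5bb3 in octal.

0o655663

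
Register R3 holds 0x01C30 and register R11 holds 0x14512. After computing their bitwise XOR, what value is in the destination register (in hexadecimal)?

0x15922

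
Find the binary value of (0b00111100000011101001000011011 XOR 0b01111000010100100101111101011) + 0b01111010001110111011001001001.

0b10111110100110001000000111001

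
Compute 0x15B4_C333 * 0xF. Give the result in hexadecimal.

Multiply each base-16 digit by 15, carrying:
  3×15 = 45 → write D carry 2
  3×15+2 = 47 → write F carry 2
  3×15+2 = 47 → write F carry 2
  C×15+2 = 182 → write 6 carry 11
  4×15+11 = 71 → write 7 carry 4
  B×15+4 = 169 → write 9 carry 10
  5×15+10 = 85 → write 5 carry 5
  1×15+5 = 20 → write 4 carry 1
  remaining carry: 1

0x145976FFD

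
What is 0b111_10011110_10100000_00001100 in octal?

Group the bits in threes: 111 100 111 101 010 000 000 001 100 → 747520014.

0o747520014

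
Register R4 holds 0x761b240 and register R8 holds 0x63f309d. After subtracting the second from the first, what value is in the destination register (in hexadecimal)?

0x12281a3

Subtract column by column in base 16:
  0-d → 3 (borrow)
  4-9-1 → a (borrow)
  2-0-1 → 1
  b-3 → 8
  1-f → 2 (borrow)
  6-3-1 → 2
  7-6 → 1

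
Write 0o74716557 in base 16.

Each octal digit is 3 bits: 7=111 4=100 7=111 1=001 6=110 5=101 5=101 7=111.
Group the bits into nibbles: 1111 0011 1001 1101 0110 1111 → F39D6F.

0xF39D6F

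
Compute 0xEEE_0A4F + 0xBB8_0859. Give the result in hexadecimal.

0x1AA612A8

Add column by column in base 16, right to left:
  F+9 = 8 carry 1
  4+5+1 = A
  A+8 = 2 carry 1
  0+0+1 = 1
  E+8 = 6 carry 1
  E+B+1 = A carry 1
  E+B+1 = A carry 1
  final carry 1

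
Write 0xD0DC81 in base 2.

0b110100001101110010000001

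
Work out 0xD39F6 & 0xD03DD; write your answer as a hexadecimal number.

0xD01D4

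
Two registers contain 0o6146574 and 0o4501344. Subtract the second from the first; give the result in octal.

Subtract column by column in base 8:
  4-4 → 0
  7-4 → 3
  5-3 → 2
  6-1 → 5
  4-0 → 4
  1-5 → 4 (borrow)
  6-4-1 → 1

0o1445230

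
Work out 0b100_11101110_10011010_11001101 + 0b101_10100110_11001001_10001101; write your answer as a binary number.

0b1010100101010110010001011010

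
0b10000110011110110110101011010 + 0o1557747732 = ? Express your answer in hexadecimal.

0b10000110011110110110101011010 = 0x10cf6d5a in hexadecimal.
0o1557747732 = 0xdbfcfda in hexadecimal.
Add column by column in base 16, right to left:
  a+a = 4 carry 1
  5+d+1 = 3 carry 1
  d+f+1 = d carry 1
  6+c+1 = 3 carry 1
  f+f+1 = f carry 1
  c+b+1 = 8 carry 1
  0+d+1 = e
  1+0 = 1

0x1e8f3d34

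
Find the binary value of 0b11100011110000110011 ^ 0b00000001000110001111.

XOR bit by bit (1 where the bits differ):
  11100011110000110011
^ 00000001000110001111
= 11100010110110111100

0b11100010110110111100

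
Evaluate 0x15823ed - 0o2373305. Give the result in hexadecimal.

0x14e2d28

0o2373305 = 0x9f6c5 in hexadecimal.
Subtract column by column in base 16:
  d-5 → 8
  e-c → 2
  3-6 → d (borrow)
  2-f-1 → 2 (borrow)
  8-9-1 → e (borrow)
  5-0-1 → 4
  1-0 → 1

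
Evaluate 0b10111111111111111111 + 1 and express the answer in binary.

0b11000000000000000000

The trailing 18 digits are 1 (max in base 2), so adding 1 cascades: they roll to 0 and the next digit up increments.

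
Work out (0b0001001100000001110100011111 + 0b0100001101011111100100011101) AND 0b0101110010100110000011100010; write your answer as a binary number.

Add column by column in base 2, right to left:
  1+1 = 0 carry 1
  1+0+1 = 0 carry 1
  1+1+1 = 1 carry 1
  1+1+1 = 1 carry 1
  1+1+1 = 1 carry 1
  0+0+1 = 1
  0+0 = 0
  0+0 = 0
  1+1 = 0 carry 1
  0+0+1 = 1
  1+0 = 1
  1+1 = 0 carry 1
  1+1+1 = 1 carry 1
  0+1+1 = 0 carry 1
  0+1+1 = 0 carry 1
  0+1+1 = 0 carry 1
  0+1+1 = 0 carry 1
  0+0+1 = 1
  0+1 = 1
  0+0 = 0
  1+1 = 0 carry 1
  1+1+1 = 1 carry 1
  0+0+1 = 1
  0+0 = 0
  1+0 = 1
  0+0 = 0
  0+1 = 1
Sum = 0b101011001100001011000111100; now AND with 0b0101110010100110000011100010:
  0101011001100001011000111100
& 0101110010100110000011100010
= 0101010000100000000000100000

0b101010000100000000000100000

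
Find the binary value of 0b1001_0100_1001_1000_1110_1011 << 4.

0b1001010010011000111010110000

Left shift by 4: append 4 zero bits.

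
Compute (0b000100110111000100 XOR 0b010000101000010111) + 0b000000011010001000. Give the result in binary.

First 0b000100110111000100 XOR 0b010000101000010111 = 0b010100011111010011.
Add column by column in base 2, right to left:
  1+0 = 1
  1+0 = 1
  0+0 = 0
  0+1 = 1
  1+0 = 1
  0+0 = 0
  1+0 = 1
  1+1 = 0 carry 1
  1+0+1 = 0 carry 1
  1+1+1 = 1 carry 1
  1+1+1 = 1 carry 1
  0+0+1 = 1
  0+0 = 0
  0+0 = 0
  1+0 = 1
  0+0 = 0
  1+0 = 1

0b10100111001011011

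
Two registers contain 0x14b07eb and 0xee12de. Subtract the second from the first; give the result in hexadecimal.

Subtract column by column in base 16:
  b-e → d (borrow)
  e-d-1 → 0
  7-2 → 5
  0-1 → f (borrow)
  b-e-1 → c (borrow)
  4-e-1 → 5 (borrow)
  1-0-1 → 0

0x5cf50d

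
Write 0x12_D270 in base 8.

Expand each hex digit to 4 bits: 1=0001 2=0010 D=1101 2=0010 7=0111 0=0000.
Group the bits in threes: 100 101 101 001 001 110 000 → 4551160.

0o4551160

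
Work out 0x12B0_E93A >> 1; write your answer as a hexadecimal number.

0x958749D

1 bits is not a whole number of base-16 digits; in binary: 10010101100001110100100111010 >> 1 = 1001010110000111010010011101.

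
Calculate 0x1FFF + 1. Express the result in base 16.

The trailing 3 digits are F (max in base 16), so adding 1 cascades: they roll to 0 and the next digit up increments.

0x2000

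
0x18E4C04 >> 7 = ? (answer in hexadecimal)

7 bits is not a whole number of base-16 digits; in binary: 1100011100100110000000100 >> 7 = 110001110010011000.

0x31C98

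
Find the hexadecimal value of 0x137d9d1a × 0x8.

Multiply each base-16 digit by 8, carrying:
  a×8 = 80 → write 0 carry 5
  1×8+5 = 13 → write d
  d×8 = 104 → write 8 carry 6
  9×8+6 = 78 → write e carry 4
  d×8+4 = 108 → write c carry 6
  7×8+6 = 62 → write e carry 3
  3×8+3 = 27 → write b carry 1
  1×8+1 = 9 → write 9

0x9bece8d0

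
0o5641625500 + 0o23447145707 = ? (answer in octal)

Add column by column in base 8, right to left:
  0+7 = 7
  0+0 = 0
  5+7 = 4 carry 1
  5+5+1 = 3 carry 1
  2+4+1 = 7
  6+1 = 7
  1+7 = 0 carry 1
  4+4+1 = 1 carry 1
  6+4+1 = 3 carry 1
  5+3+1 = 1 carry 1
  0+2+1 = 3

0o31310773407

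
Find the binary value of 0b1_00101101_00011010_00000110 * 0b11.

Multiply each base-2 digit by 3, carrying:
  0×3 = 0 → write 0
  1×3 = 3 → write 1 carry 1
  1×3+1 = 4 → write 0 carry 2
  0×3+2 = 2 → write 0 carry 1
  0×3+1 = 1 → write 1
  0×3 = 0 → write 0
  0×3 = 0 → write 0
  0×3 = 0 → write 0
  0×3 = 0 → write 0
  1×3 = 3 → write 1 carry 1
  0×3+1 = 1 → write 1
  1×3 = 3 → write 1 carry 1
  1×3+1 = 4 → write 0 carry 2
  0×3+2 = 2 → write 0 carry 1
  0×3+1 = 1 → write 1
  0×3 = 0 → write 0
  1×3 = 3 → write 1 carry 1
  0×3+1 = 1 → write 1
  1×3 = 3 → write 1 carry 1
  1×3+1 = 4 → write 0 carry 2
  0×3+2 = 2 → write 0 carry 1
  1×3+1 = 4 → write 0 carry 2
  0×3+2 = 2 → write 0 carry 1
  0×3+1 = 1 → write 1
  1×3 = 3 → write 1 carry 1
  remaining carry: 1

0b11100001110100111000010010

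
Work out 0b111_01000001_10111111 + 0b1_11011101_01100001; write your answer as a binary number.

0b10010001111100100000

Add column by column in base 2, right to left:
  1+1 = 0 carry 1
  1+0+1 = 0 carry 1
  1+0+1 = 0 carry 1
  1+0+1 = 0 carry 1
  1+0+1 = 0 carry 1
  1+1+1 = 1 carry 1
  0+1+1 = 0 carry 1
  1+0+1 = 0 carry 1
  1+1+1 = 1 carry 1
  0+0+1 = 1
  0+1 = 1
  0+1 = 1
  0+1 = 1
  0+0 = 0
  1+1 = 0 carry 1
  0+1+1 = 0 carry 1
  1+1+1 = 1 carry 1
  1+0+1 = 0 carry 1
  1+0+1 = 0 carry 1
  final carry 1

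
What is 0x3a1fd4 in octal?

Expand each hex digit to 4 bits: 3=0011 a=1010 1=0001 f=1111 d=1101 4=0100.
Group the bits in threes: 001 110 100 001 111 111 010 100 → 16417724.

0o16417724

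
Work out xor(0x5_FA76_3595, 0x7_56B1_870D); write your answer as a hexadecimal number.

XOR each hex digit independently (no carries):
  5^7=2, F^5=A, A^6=C, 7^B=C, 6^1=7, 3^8=B, 5^7=2, 9^0=9, 5^D=8

0x2ACC7B298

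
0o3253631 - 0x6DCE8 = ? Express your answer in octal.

0o1475261

0x6DCE8 = 0o1556350 in octal.
Subtract column by column in base 8:
  1-0 → 1
  3-5 → 6 (borrow)
  6-3-1 → 2
  3-6 → 5 (borrow)
  5-5-1 → 7 (borrow)
  2-5-1 → 4 (borrow)
  3-1-1 → 1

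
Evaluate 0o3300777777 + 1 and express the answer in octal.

The trailing 6 digits are 7 (max in base 8), so adding 1 cascades: they roll to 0 and the next digit up increments.

0o3301000000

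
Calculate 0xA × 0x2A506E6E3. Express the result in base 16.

0x1A724504DE

Multiply each base-16 digit by 10, carrying:
  3×10 = 30 → write E carry 1
  E×10+1 = 141 → write D carry 8
  6×10+8 = 68 → write 4 carry 4
  E×10+4 = 144 → write 0 carry 9
  6×10+9 = 69 → write 5 carry 4
  0×10+4 = 4 → write 4
  5×10 = 50 → write 2 carry 3
  A×10+3 = 103 → write 7 carry 6
  2×10+6 = 26 → write A carry 1
  remaining carry: 1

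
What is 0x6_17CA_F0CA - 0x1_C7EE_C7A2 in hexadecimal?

Subtract column by column in base 16:
  A-2 → 8
  C-A → 2
  0-7 → 9 (borrow)
  F-C-1 → 2
  A-E → C (borrow)
  C-E-1 → D (borrow)
  7-7-1 → F (borrow)
  1-C-1 → 4 (borrow)
  6-1-1 → 4

0x44FDC2928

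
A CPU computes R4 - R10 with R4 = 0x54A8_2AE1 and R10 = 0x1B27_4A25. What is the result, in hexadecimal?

Subtract column by column in base 16:
  1-5 → C (borrow)
  E-2-1 → B
  A-A → 0
  2-4 → E (borrow)
  8-7-1 → 0
  A-2 → 8
  4-B → 9 (borrow)
  5-1-1 → 3

0x3980E0BC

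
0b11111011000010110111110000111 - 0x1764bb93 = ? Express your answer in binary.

0x1764bb93 = 0b10111011001001011101110010011 in binary.
Subtract column by column in base 2:
  1-1 → 0
  1-1 → 0
  1-0 → 1
  0-0 → 0
  0-1 → 1 (borrow)
  0-0-1 → 1 (borrow)
  0-0-1 → 1 (borrow)
  1-1-1 → 1 (borrow)
  1-1-1 → 1 (borrow)
  1-1-1 → 1 (borrow)
  1-0-1 → 0
  1-1 → 0
  0-1 → 1 (borrow)
  1-1-1 → 1 (borrow)
  1-0-1 → 0
  0-1 → 1 (borrow)
  1-0-1 → 0
  0-0 → 0
  0-1 → 1 (borrow)
  0-0-1 → 1 (borrow)
  0-0-1 → 1 (borrow)
  1-1-1 → 1 (borrow)
  1-1-1 → 1 (borrow)
  0-0-1 → 1 (borrow)
  1-1-1 → 1 (borrow)
  1-1-1 → 1 (borrow)
  1-1-1 → 1 (borrow)
  1-0-1 → 0
  1-1 → 0

0b111111111001011001111110100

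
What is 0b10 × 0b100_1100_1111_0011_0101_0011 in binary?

Multiply each base-2 digit by 2, carrying:
  1×2 = 2 → write 0 carry 1
  1×2+1 = 3 → write 1 carry 1
  0×2+1 = 1 → write 1
  0×2 = 0 → write 0
  1×2 = 2 → write 0 carry 1
  0×2+1 = 1 → write 1
  1×2 = 2 → write 0 carry 1
  0×2+1 = 1 → write 1
  1×2 = 2 → write 0 carry 1
  1×2+1 = 3 → write 1 carry 1
  0×2+1 = 1 → write 1
  0×2 = 0 → write 0
  1×2 = 2 → write 0 carry 1
  1×2+1 = 3 → write 1 carry 1
  1×2+1 = 3 → write 1 carry 1
  1×2+1 = 3 → write 1 carry 1
  0×2+1 = 1 → write 1
  0×2 = 0 → write 0
  1×2 = 2 → write 0 carry 1
  1×2+1 = 3 → write 1 carry 1
  0×2+1 = 1 → write 1
  0×2 = 0 → write 0
  1×2 = 2 → write 0 carry 1
  remaining carry: 1

0b100110011110011010100110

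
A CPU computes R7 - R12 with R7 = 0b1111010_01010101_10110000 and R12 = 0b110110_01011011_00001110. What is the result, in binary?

0b10000111111101010100010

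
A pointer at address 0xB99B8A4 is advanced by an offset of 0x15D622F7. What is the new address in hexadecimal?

0x216FDB9B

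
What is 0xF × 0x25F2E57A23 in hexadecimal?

0x2393B72280D

Multiply each base-16 digit by 15, carrying:
  3×15 = 45 → write D carry 2
  2×15+2 = 32 → write 0 carry 2
  A×15+2 = 152 → write 8 carry 9
  7×15+9 = 114 → write 2 carry 7
  5×15+7 = 82 → write 2 carry 5
  E×15+5 = 215 → write 7 carry 13
  2×15+13 = 43 → write B carry 2
  F×15+2 = 227 → write 3 carry 14
  5×15+14 = 89 → write 9 carry 5
  2×15+5 = 35 → write 3 carry 2
  remaining carry: 2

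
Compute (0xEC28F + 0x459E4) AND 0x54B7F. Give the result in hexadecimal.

Add column by column in base 16, right to left:
  F+4 = 3 carry 1
  8+E+1 = 7 carry 1
  2+9+1 = C
  C+5 = 1 carry 1
  E+4+1 = 3 carry 1
  final carry 1
Sum = 0x131C73; now AND with 0x54B7F:
  1&0=0, 3&5=1, 1&4=0, C&B=8, 7&7=7, 3&F=3

0x10873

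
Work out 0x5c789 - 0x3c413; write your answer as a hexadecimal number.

0x20376

Subtract column by column in base 16:
  9-3 → 6
  8-1 → 7
  7-4 → 3
  c-c → 0
  5-3 → 2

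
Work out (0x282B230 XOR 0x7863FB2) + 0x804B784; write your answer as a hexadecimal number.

0xD094506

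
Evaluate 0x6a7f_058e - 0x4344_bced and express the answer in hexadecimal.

Subtract column by column in base 16:
  e-d → 1
  8-e → a (borrow)
  5-c-1 → 8 (borrow)
  0-b-1 → 4 (borrow)
  f-4-1 → a
  7-4 → 3
  a-3 → 7
  6-4 → 2

0x273a48a1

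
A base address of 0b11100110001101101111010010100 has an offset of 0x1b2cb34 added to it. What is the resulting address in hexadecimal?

0x1e79a9c8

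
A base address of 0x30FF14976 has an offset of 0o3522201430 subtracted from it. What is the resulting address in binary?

0b1011110010101010000100011001011110

0x30FF14976 = 0b1100001111111100010100100101110110 in binary.
0o3522201430 = 0b11101010010010000001100011000 in binary.
Subtract column by column in base 2:
  0-0 → 0
  1-0 → 1
  1-0 → 1
  0-1 → 1 (borrow)
  1-1-1 → 1 (borrow)
  1-0-1 → 0
  1-0 → 1
  0-0 → 0
  1-1 → 0
  0-1 → 1 (borrow)
  0-0-1 → 1 (borrow)
  1-0-1 → 0
  0-0 → 0
  0-0 → 0
  1-0 → 1
  0-0 → 0
  1-1 → 0
  0-0 → 0
  0-0 → 0
  0-1 → 1 (borrow)
  1-0-1 → 0
  1-0 → 1
  1-1 → 0
  1-0 → 1
  1-1 → 0
  1-0 → 1
  1-1 → 0
  1-1 → 0
  0-1 → 1 (borrow)
  0-0-1 → 1 (borrow)
  0-0-1 → 1 (borrow)
  0-0-1 → 1 (borrow)
  1-0-1 → 0
  1-0 → 1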